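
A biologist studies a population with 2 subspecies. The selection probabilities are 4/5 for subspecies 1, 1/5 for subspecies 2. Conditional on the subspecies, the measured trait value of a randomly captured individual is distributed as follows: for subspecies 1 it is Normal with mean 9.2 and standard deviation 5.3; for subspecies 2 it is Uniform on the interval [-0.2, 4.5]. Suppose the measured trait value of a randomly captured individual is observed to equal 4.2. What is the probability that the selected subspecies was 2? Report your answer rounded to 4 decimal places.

0.5244

Likelihoods f(4.2 | ·): 1: 0.0482363; 2: 0.212766.
Posterior ∝ prior × likelihood. Numerator for 2: 0.2·0.212766 = 0.0425532.
Normalizing constant: 0.8·0.0482363 + 0.2·0.212766 = 0.0811422.
P(2 | observation) = 0.0425532 / 0.0811422 = 0.524427.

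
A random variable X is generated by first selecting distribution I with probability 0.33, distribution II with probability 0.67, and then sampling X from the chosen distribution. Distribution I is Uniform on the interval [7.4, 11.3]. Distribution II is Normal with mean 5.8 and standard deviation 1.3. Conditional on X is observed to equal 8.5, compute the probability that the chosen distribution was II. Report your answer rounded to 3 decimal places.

0.219

Likelihoods f(8.5 | ·): I: 0.25641; II: 0.0355041.
Posterior ∝ prior × likelihood. Numerator for II: 0.67·0.0355041 = 0.0237877.
Normalizing constant: 0.33·0.25641 + 0.67·0.0355041 = 0.108403.
P(II | observation) = 0.0237877 / 0.108403 = 0.219438.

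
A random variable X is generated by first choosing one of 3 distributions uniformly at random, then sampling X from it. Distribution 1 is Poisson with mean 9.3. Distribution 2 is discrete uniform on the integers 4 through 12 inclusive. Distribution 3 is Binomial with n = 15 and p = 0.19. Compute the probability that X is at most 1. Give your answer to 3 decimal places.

0.064

Conditional on each component, P(X ≤ 1): 1: 0.00094167; 2: 0; 3: 0.191545.
By total probability, P(X ≤ 1) = 0.333333·0.00094167 + 0.333333·0 + 0.333333·0.191545 = 0.0641623.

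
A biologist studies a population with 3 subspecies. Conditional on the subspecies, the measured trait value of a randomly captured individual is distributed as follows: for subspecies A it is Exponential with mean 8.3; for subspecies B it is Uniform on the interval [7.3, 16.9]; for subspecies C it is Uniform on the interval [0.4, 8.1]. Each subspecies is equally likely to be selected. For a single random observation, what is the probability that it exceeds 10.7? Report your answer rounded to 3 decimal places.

Conditional on each subspecies, P(X > 10.7): A: 0.275503; B: 0.645833; C: 0.
By total probability, P(X > 10.7) = 0.333333·0.275503 + 0.333333·0.645833 + 0.333333·0 = 0.307112.

0.307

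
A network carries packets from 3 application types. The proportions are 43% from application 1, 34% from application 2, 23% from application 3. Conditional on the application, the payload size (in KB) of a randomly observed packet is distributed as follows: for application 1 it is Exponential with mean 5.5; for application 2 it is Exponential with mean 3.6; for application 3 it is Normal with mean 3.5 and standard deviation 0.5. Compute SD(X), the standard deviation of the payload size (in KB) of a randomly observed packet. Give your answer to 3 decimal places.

Per component, 1: μ=5.5, E[X²]=60.5; 2: μ=3.6, E[X²]=25.92; 3: μ=3.5, E[X²]=12.5.
E[X] = 0.43·5.5 + 0.34·3.6 + 0.23·3.5 = 4.394.
E[X²] = 0.43·60.5 + 0.34·25.92 + 0.23·12.5 = 37.7028.
Var(X) = E[X²] − (E[X])² = 37.7028 − 19.3072 = 18.3956.
SD(X) = √18.3956 = 4.28901.

4.289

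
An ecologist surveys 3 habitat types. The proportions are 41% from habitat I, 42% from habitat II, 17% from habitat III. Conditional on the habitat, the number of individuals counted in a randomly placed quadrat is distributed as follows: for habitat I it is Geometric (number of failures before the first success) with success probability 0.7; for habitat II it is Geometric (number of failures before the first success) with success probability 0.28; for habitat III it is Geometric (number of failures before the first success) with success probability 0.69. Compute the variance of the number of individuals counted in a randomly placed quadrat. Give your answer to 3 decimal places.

5.331

Per component, I: μ=0.428571, E[X²]=0.795918; II: μ=2.57143, E[X²]=15.7959; III: μ=0.449275, E[X²]=0.852972.
E[X] = 0.41·0.428571 + 0.42·2.57143 + 0.17·0.449275 = 1.33209.
E[X²] = 0.41·0.795918 + 0.42·15.7959 + 0.17·0.852972 = 7.10562.
Var(X) = E[X²] − (E[X])² = 7.10562 − 1.77447 = 5.33115.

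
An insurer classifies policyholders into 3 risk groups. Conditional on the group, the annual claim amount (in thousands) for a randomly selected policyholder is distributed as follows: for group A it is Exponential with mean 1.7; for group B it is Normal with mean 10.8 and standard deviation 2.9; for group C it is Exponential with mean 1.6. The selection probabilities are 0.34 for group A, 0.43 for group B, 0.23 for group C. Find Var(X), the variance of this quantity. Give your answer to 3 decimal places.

Per component, A: μ=1.7, E[X²]=5.78; B: μ=10.8, E[X²]=125.05; C: μ=1.6, E[X²]=5.12.
E[X] = 0.34·1.7 + 0.43·10.8 + 0.23·1.6 = 5.59.
E[X²] = 0.34·5.78 + 0.43·125.05 + 0.23·5.12 = 56.9143.
Var(X) = E[X²] − (E[X])² = 56.9143 − 31.2481 = 25.6662.

25.666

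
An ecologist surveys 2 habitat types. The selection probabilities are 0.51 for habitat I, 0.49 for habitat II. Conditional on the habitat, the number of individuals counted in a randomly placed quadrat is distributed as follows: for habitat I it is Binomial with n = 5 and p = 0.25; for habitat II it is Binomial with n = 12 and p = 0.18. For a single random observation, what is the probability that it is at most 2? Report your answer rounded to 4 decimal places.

Conditional on each habitat, P(X ≤ 2): I: 0.896484; II: 0.629787.
By total probability, P(X ≤ 2) = 0.51·0.896484 + 0.49·0.629787 = 0.765803.

0.7658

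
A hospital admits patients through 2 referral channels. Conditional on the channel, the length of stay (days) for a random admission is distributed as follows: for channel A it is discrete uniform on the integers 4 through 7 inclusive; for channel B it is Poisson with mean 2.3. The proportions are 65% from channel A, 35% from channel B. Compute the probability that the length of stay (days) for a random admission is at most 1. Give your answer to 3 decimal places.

Conditional on each channel, P(X ≤ 1): A: 0; B: 0.330854.
By total probability, P(X ≤ 1) = 0.65·0 + 0.35·0.330854 = 0.115799.

0.116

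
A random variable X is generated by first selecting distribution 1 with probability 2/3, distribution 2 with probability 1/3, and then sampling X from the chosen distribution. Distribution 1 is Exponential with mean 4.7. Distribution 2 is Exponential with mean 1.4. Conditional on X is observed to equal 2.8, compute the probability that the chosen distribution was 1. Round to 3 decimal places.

0.708

Likelihoods f(2.8 | ·): 1: 0.117266; 2: 0.0966681.
Posterior ∝ prior × likelihood. Numerator for 1: 0.666667·0.117266 = 0.0781776.
Normalizing constant: 0.666667·0.117266 + 0.333333·0.0966681 = 0.1104.
P(1 | observation) = 0.0781776 / 0.1104 = 0.708129.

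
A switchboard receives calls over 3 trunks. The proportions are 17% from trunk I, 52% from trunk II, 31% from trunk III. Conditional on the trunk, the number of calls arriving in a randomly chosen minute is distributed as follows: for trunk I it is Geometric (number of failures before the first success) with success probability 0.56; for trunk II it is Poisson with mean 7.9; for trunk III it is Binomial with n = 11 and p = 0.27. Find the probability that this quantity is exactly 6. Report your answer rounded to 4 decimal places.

Conditional on each trunk, P(X = 6): I: 0.00406354; II: 0.125171; III: 0.0371055.
By total probability, P(X = 6) = 0.17·0.00406354 + 0.52·0.125171 + 0.31·0.0371055 = 0.0772824.

0.0773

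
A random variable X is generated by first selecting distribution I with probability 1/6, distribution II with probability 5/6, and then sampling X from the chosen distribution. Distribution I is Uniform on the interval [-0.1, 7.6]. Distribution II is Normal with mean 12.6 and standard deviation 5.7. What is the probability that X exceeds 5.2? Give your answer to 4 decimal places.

Conditional on each component, P(X > 5.2): I: 0.311688; II: 0.902899.
By total probability, P(X > 5.2) = 0.166667·0.311688 + 0.833333·0.902899 = 0.804363.

0.8044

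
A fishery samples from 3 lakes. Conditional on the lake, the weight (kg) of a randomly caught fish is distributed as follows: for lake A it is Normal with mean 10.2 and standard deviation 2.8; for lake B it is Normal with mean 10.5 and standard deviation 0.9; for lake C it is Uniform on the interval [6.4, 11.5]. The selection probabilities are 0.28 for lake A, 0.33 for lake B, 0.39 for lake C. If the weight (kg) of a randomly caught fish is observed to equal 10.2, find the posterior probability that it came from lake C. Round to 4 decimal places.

0.3002

Likelihoods f(10.2 | ·): A: 0.142479; B: 0.419315; C: 0.196078.
Posterior ∝ prior × likelihood. Numerator for C: 0.39·0.196078 = 0.0764706.
Normalizing constant: 0.28·0.142479 + 0.33·0.419315 + 0.39·0.196078 = 0.254739.
P(C | observation) = 0.0764706 / 0.254739 = 0.300192.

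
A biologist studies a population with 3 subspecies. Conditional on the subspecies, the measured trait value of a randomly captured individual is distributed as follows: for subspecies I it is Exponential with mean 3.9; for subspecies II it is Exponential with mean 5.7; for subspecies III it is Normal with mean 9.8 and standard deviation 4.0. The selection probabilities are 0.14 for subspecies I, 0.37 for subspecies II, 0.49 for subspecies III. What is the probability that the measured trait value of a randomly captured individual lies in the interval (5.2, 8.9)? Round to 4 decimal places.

0.2337

Conditional on each subspecies, P(5.2 < X < 8.9): I: 0.161523; II: 0.191766; III: 0.285918.
By total probability, P(5.2 < X < 8.9) = 0.14·0.161523 + 0.37·0.191766 + 0.49·0.285918 = 0.233666.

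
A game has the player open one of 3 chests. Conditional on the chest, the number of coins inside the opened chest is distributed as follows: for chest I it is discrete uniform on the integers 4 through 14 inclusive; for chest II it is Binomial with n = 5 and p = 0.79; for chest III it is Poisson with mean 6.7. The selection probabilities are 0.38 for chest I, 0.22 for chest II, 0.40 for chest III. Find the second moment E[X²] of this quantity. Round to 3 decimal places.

58.831

For each component E[X²] = Var + (mean)², giving I: 91; II: 16.432; III: 51.59.
Overall E[X²] = 0.38·91 + 0.22·16.432 + 0.4·51.59 = 58.831.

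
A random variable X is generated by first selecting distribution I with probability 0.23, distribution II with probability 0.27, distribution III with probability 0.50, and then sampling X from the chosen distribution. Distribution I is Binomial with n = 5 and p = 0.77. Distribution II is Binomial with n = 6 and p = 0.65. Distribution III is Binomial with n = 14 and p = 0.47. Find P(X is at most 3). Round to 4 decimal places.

0.1934

Conditional on each component, P(X ≤ 3): I: 0.325062; II: 0.352915; III: 0.0467556.
By total probability, P(X ≤ 3) = 0.23·0.325062 + 0.27·0.352915 + 0.5·0.0467556 = 0.193429.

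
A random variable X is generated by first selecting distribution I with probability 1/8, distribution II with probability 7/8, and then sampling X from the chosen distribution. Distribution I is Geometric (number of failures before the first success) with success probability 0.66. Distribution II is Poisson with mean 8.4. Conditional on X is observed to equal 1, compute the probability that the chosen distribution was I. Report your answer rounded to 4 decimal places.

Likelihoods P(X=1 | ·): I: 0.2244; II: 0.00188889.
Posterior ∝ prior × likelihood. Numerator for I: 0.125·0.2244 = 0.02805.
Normalizing constant: 0.125·0.2244 + 0.875·0.00188889 = 0.0297028.
P(I | observation) = 0.02805 / 0.0297028 = 0.944356.

0.9444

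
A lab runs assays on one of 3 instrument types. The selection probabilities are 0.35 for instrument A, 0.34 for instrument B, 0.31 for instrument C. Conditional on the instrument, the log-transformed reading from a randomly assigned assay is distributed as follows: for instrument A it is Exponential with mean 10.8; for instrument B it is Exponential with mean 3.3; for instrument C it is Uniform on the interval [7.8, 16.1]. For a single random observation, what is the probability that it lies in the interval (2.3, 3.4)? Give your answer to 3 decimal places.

0.075

Conditional on each instrument, P(2.3 < X < 3.4): A: 0.078262; B: 0.141194; C: 0.
By total probability, P(2.3 < X < 3.4) = 0.35·0.078262 + 0.34·0.141194 + 0.31·0 = 0.0753975.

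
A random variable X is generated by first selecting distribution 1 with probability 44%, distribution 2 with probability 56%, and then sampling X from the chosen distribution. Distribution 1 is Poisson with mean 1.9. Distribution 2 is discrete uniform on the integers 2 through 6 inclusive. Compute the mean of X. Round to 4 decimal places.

Component means — 1: 1.9; 2: 4.
E[X] = 0.44·1.9 + 0.56·4 = 3.076.

3.0760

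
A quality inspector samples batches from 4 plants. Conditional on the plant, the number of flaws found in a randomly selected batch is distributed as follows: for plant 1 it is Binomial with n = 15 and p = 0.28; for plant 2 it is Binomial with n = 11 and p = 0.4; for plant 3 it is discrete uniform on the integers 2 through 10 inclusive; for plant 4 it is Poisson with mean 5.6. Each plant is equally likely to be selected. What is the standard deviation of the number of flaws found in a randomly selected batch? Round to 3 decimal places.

2.252

Per component, 1: μ=4.2, E[X²]=20.664; 2: μ=4.4, E[X²]=22; 3: μ=6, E[X²]=42.6667; 4: μ=5.6, E[X²]=36.96.
E[X] = 0.25·4.2 + 0.25·4.4 + 0.25·6 + 0.25·5.6 = 5.05.
E[X²] = 0.25·20.664 + 0.25·22 + 0.25·42.6667 + 0.25·36.96 = 30.5727.
Var(X) = E[X²] − (E[X])² = 30.5727 − 25.5025 = 5.07017.
SD(X) = √5.07017 = 2.2517.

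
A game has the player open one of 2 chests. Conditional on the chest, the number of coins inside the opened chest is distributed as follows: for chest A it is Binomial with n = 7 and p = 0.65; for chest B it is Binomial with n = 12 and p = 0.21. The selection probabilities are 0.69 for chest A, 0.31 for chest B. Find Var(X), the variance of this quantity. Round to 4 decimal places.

Per component, A: μ=4.55, E[X²]=22.295; B: μ=2.52, E[X²]=8.3412.
E[X] = 0.69·4.55 + 0.31·2.52 = 3.9207.
E[X²] = 0.69·22.295 + 0.31·8.3412 = 17.9693.
Var(X) = E[X²] − (E[X])² = 17.9693 − 15.3719 = 2.59743.

2.5974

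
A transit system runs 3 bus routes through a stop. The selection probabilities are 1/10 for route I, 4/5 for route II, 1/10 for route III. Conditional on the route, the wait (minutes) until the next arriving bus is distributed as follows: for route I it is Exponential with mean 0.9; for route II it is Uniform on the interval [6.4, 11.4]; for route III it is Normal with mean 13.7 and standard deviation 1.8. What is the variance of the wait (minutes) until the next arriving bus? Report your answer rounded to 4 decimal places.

10.6733

Per component, I: μ=0.9, E[X²]=1.62; II: μ=8.9, E[X²]=81.2933; III: μ=13.7, E[X²]=190.93.
E[X] = 0.1·0.9 + 0.8·8.9 + 0.1·13.7 = 8.58.
E[X²] = 0.1·1.62 + 0.8·81.2933 + 0.1·190.93 = 84.2897.
Var(X) = E[X²] − (E[X])² = 84.2897 − 73.6164 = 10.6733.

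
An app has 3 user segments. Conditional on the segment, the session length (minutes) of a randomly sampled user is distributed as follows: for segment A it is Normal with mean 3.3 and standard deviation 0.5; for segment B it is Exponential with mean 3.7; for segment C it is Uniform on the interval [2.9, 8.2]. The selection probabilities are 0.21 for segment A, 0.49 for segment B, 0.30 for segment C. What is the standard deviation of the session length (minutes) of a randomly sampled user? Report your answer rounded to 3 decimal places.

Per component, A: μ=3.3, E[X²]=11.14; B: μ=3.7, E[X²]=27.38; C: μ=5.55, E[X²]=33.1433.
E[X] = 0.21·3.3 + 0.49·3.7 + 0.3·5.55 = 4.171.
E[X²] = 0.21·11.14 + 0.49·27.38 + 0.3·33.1433 = 25.6986.
Var(X) = E[X²] − (E[X])² = 25.6986 − 17.3972 = 8.30136.
SD(X) = √8.30136 = 2.88121.

2.881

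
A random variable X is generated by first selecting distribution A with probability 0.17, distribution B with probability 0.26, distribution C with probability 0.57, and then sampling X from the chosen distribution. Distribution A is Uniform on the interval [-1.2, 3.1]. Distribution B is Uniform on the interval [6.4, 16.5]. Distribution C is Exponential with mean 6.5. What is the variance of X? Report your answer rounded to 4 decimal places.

38.0437

Per component, A: μ=0.95, E[X²]=2.44333; B: μ=11.45, E[X²]=139.603; C: μ=6.5, E[X²]=84.5.
E[X] = 0.17·0.95 + 0.26·11.45 + 0.57·6.5 = 6.8435.
E[X²] = 0.17·2.44333 + 0.26·139.603 + 0.57·84.5 = 84.8772.
Var(X) = E[X²] − (E[X])² = 84.8772 − 46.8335 = 38.0437.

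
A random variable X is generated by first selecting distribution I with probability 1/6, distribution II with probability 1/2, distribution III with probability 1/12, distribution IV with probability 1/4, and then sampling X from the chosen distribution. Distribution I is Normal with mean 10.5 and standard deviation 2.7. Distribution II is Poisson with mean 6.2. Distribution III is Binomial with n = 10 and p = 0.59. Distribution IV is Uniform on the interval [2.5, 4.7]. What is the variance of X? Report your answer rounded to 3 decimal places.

Per component, I: μ=10.5, E[X²]=117.54; II: μ=6.2, E[X²]=44.64; III: μ=5.9, E[X²]=37.229; IV: μ=3.6, E[X²]=13.3633.
E[X] = 0.166667·10.5 + 0.5·6.2 + 0.0833333·5.9 + 0.25·3.6 = 6.24167.
E[X²] = 0.166667·117.54 + 0.5·44.64 + 0.0833333·37.229 + 0.25·13.3633 = 48.3533.
Var(X) = E[X²] − (E[X])² = 48.3533 − 38.9584 = 9.39485.

9.395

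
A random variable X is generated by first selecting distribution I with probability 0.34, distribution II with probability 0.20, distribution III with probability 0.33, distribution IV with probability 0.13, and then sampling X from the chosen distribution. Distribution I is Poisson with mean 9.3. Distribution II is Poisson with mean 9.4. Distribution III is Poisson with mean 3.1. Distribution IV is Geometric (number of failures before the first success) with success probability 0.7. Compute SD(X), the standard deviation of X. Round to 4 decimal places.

4.3538

Per component, I: μ=9.3, E[X²]=95.79; II: μ=9.4, E[X²]=97.76; III: μ=3.1, E[X²]=12.71; IV: μ=0.428571, E[X²]=0.795918.
E[X] = 0.34·9.3 + 0.2·9.4 + 0.33·3.1 + 0.13·0.428571 = 6.12071.
E[X²] = 0.34·95.79 + 0.2·97.76 + 0.33·12.71 + 0.13·0.795918 = 56.4184.
Var(X) = E[X²] − (E[X])² = 56.4184 − 37.4631 = 18.9552.
SD(X) = √18.9552 = 4.35376.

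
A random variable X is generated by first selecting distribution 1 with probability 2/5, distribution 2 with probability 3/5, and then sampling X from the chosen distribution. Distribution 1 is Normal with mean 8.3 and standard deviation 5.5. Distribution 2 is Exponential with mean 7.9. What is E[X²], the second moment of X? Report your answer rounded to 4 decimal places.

For each component E[X²] = Var + (mean)², giving 1: 99.14; 2: 124.82.
Overall E[X²] = 0.4·99.14 + 0.6·124.82 = 114.548.

114.5480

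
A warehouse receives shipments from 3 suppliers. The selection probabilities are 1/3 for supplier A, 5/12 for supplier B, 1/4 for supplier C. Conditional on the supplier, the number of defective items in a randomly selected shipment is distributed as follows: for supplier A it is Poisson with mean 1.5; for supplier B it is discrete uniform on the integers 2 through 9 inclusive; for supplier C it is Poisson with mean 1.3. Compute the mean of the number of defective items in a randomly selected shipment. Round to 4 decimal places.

Component means — A: 1.5; B: 5.5; C: 1.3.
E[X] = 0.333333·1.5 + 0.416667·5.5 + 0.25·1.3 = 3.11667.

3.1167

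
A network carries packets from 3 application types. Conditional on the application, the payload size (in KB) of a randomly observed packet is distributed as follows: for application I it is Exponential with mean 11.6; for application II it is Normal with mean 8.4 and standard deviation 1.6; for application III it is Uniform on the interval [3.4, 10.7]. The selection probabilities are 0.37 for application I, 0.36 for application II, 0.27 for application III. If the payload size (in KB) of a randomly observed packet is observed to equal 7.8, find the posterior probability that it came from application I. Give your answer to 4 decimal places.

0.1189

Likelihoods f(7.8 | ·): I: 0.0440065; II: 0.232409; III: 0.136986.
Posterior ∝ prior × likelihood. Numerator for I: 0.37·0.0440065 = 0.0162824.
Normalizing constant: 0.37·0.0440065 + 0.36·0.232409 + 0.27·0.136986 = 0.136936.
P(I | observation) = 0.0162824 / 0.136936 = 0.118905.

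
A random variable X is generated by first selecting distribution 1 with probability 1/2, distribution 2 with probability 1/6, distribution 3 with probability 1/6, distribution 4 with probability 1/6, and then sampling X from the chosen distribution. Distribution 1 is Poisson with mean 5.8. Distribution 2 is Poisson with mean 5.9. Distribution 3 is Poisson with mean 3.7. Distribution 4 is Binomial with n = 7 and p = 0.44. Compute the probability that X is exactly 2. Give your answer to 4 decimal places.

Conditional on each component, P(X = 2): 1: 0.0509235; 2: 0.04768; 3: 0.169233; 4: 0.223906.
By total probability, P(X = 2) = 0.5·0.0509235 + 0.166667·0.04768 + 0.166667·0.169233 + 0.166667·0.223906 = 0.0989314.

0.0989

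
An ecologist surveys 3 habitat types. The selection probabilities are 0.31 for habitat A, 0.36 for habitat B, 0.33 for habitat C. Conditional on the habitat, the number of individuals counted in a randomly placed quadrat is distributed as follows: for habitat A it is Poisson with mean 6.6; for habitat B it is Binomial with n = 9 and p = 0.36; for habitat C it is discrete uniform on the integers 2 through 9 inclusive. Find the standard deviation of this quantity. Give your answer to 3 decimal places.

2.553

Per component, A: μ=6.6, E[X²]=50.16; B: μ=3.24, E[X²]=12.5712; C: μ=5.5, E[X²]=35.5.
E[X] = 0.31·6.6 + 0.36·3.24 + 0.33·5.5 = 5.0274.
E[X²] = 0.31·50.16 + 0.36·12.5712 + 0.33·35.5 = 31.7902.
Var(X) = E[X²] − (E[X])² = 31.7902 − 25.2748 = 6.51548.
SD(X) = √6.51548 = 2.55254.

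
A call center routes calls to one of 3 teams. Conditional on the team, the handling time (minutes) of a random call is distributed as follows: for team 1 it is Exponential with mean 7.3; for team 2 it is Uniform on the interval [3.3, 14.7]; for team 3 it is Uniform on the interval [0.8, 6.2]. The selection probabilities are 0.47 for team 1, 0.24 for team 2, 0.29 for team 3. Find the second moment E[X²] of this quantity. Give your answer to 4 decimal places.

For each component E[X²] = Var + (mean)², giving 1: 106.58; 2: 91.83; 3: 14.68.
Overall E[X²] = 0.47·106.58 + 0.24·91.83 + 0.29·14.68 = 76.389.

76.3890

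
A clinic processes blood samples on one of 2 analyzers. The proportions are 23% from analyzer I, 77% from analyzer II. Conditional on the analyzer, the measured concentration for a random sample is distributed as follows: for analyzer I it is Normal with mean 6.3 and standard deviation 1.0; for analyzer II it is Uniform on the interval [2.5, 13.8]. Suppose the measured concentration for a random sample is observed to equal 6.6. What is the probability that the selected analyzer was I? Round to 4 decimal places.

0.5628

Likelihoods f(6.6 | ·): I: 0.381388; II: 0.0884956.
Posterior ∝ prior × likelihood. Numerator for I: 0.23·0.381388 = 0.0877192.
Normalizing constant: 0.23·0.381388 + 0.77·0.0884956 = 0.155861.
P(I | observation) = 0.0877192 / 0.155861 = 0.562805.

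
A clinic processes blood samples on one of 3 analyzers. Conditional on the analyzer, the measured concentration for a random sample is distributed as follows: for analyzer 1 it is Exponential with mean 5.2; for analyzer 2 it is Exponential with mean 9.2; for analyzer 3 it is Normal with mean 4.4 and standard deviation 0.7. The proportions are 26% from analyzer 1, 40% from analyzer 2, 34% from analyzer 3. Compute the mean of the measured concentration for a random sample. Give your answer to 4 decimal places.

6.5280

Component means — 1: 5.2; 2: 9.2; 3: 4.4.
E[X] = 0.26·5.2 + 0.4·9.2 + 0.34·4.4 = 6.528.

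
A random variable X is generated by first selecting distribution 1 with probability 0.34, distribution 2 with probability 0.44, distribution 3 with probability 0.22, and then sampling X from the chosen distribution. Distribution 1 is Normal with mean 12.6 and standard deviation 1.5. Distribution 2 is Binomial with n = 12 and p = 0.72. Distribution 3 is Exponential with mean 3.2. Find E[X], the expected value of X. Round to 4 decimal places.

8.7896

Component means — 1: 12.6; 2: 8.64; 3: 3.2.
E[X] = 0.34·12.6 + 0.44·8.64 + 0.22·3.2 = 8.7896.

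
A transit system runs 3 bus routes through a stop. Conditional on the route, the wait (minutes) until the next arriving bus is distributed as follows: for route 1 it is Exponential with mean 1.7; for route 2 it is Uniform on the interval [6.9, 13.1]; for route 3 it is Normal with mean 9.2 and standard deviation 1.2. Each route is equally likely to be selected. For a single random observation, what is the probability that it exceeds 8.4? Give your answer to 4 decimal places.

Conditional on each route, P(X > 8.4): 1: 0.00714619; 2: 0.758065; 3: 0.747507.
By total probability, P(X > 8.4) = 0.333333·0.00714619 + 0.333333·0.758065 + 0.333333·0.747507 = 0.504239.

0.5042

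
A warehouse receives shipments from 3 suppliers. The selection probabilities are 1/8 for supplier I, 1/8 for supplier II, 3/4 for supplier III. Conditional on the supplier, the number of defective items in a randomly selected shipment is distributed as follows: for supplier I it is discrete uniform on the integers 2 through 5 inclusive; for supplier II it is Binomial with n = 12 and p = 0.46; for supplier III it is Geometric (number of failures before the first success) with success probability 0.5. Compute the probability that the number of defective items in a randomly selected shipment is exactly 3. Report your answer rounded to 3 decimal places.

0.089

Conditional on each supplier, P(X = 3): I: 0.25; II: 0.0836065; III: 0.0625.
By total probability, P(X = 3) = 0.125·0.25 + 0.125·0.0836065 + 0.75·0.0625 = 0.0885758.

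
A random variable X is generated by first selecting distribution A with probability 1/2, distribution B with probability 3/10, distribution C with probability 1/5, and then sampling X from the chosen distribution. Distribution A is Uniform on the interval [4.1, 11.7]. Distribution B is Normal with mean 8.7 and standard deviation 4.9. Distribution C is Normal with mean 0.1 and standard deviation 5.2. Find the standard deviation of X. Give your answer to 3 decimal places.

5.063

Per component, A: μ=7.9, E[X²]=67.2233; B: μ=8.7, E[X²]=99.7; C: μ=0.1, E[X²]=27.05.
E[X] = 0.5·7.9 + 0.3·8.7 + 0.2·0.1 = 6.58.
E[X²] = 0.5·67.2233 + 0.3·99.7 + 0.2·27.05 = 68.9317.
Var(X) = E[X²] − (E[X])² = 68.9317 − 43.2964 = 25.6353.
SD(X) = √25.6353 = 5.06313.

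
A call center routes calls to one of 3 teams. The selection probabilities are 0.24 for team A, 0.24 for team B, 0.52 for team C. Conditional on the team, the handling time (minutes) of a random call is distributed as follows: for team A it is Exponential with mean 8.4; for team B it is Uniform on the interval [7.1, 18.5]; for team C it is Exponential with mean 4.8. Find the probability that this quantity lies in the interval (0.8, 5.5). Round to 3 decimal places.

Conditional on each team, P(0.8 < X < 5.5): A: 0.389591; B: 0; C: 0.528523.
By total probability, P(0.8 < X < 5.5) = 0.24·0.389591 + 0.24·0 + 0.52·0.528523 = 0.368334.

0.368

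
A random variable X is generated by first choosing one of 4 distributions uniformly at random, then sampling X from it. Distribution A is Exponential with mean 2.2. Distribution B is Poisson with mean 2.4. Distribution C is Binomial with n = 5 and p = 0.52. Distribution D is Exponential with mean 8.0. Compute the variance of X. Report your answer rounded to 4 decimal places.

Per component, A: μ=2.2, E[X²]=9.68; B: μ=2.4, E[X²]=8.16; C: μ=2.6, E[X²]=8.008; D: μ=8, E[X²]=128.
E[X] = 0.25·2.2 + 0.25·2.4 + 0.25·2.6 + 0.25·8 = 3.8.
E[X²] = 0.25·9.68 + 0.25·8.16 + 0.25·8.008 + 0.25·128 = 38.462.
Var(X) = E[X²] − (E[X])² = 38.462 − 14.44 = 24.022.

24.0220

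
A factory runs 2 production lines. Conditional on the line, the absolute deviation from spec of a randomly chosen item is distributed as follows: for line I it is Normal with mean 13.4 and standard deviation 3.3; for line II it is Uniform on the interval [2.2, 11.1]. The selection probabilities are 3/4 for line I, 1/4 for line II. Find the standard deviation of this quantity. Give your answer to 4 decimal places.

Per component, I: μ=13.4, E[X²]=190.45; II: μ=6.65, E[X²]=50.8233.
E[X] = 0.75·13.4 + 0.25·6.65 = 11.7125.
E[X²] = 0.75·190.45 + 0.25·50.8233 = 155.543.
Var(X) = E[X²] − (E[X])² = 155.543 − 137.183 = 18.3607.
SD(X) = √18.3607 = 4.28494.

4.2849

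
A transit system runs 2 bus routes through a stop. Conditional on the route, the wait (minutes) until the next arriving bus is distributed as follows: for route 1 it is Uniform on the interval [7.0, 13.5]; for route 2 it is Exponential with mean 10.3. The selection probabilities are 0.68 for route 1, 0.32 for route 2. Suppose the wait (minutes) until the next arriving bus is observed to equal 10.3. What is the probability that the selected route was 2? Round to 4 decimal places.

Likelihoods f(10.3 | ·): 1: 0.153846; 2: 0.0357165.
Posterior ∝ prior × likelihood. Numerator for 2: 0.32·0.0357165 = 0.0114293.
Normalizing constant: 0.68·0.153846 + 0.32·0.0357165 = 0.116045.
P(2 | observation) = 0.0114293 / 0.116045 = 0.0984902.

0.0985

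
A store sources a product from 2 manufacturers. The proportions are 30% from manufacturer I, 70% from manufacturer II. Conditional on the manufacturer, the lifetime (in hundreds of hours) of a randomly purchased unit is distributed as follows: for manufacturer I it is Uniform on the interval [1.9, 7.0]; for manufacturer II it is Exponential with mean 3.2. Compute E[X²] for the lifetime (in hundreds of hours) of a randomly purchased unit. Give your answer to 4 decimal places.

For each component E[X²] = Var + (mean)², giving I: 21.97; II: 20.48.
Overall E[X²] = 0.3·21.97 + 0.7·20.48 = 20.927.

20.9270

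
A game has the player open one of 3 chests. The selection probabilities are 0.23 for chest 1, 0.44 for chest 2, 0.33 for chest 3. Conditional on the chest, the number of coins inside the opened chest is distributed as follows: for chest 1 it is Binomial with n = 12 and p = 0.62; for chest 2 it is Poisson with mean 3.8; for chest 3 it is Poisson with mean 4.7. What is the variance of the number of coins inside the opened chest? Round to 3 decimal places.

5.902

Per component, 1: μ=7.44, E[X²]=58.1808; 2: μ=3.8, E[X²]=18.24; 3: μ=4.7, E[X²]=26.79.
E[X] = 0.23·7.44 + 0.44·3.8 + 0.33·4.7 = 4.9342.
E[X²] = 0.23·58.1808 + 0.44·18.24 + 0.33·26.79 = 30.2479.
Var(X) = E[X²] − (E[X])² = 30.2479 − 24.3463 = 5.90155.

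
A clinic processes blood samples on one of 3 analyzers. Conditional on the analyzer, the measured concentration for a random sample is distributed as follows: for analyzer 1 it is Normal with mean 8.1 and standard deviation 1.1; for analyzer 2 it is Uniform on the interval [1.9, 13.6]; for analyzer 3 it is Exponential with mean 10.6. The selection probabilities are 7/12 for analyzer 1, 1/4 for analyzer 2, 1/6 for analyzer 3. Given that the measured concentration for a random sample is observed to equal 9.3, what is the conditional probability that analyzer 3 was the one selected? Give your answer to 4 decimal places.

Likelihoods f(9.3 | ·): 1: 0.20003; 2: 0.0854701; 3: 0.039234.
Posterior ∝ prior × likelihood. Numerator for 3: 0.166667·0.039234 = 0.00653899.
Normalizing constant: 0.583333·0.20003 + 0.25·0.0854701 + 0.166667·0.039234 = 0.14459.
P(3 | observation) = 0.00653899 / 0.14459 = 0.0452242.

0.0452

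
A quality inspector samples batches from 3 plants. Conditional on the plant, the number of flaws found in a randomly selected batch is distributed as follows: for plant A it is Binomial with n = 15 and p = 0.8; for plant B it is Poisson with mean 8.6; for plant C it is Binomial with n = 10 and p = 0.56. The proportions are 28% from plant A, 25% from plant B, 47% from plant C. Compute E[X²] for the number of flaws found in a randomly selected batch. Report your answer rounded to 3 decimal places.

77.529

For each component E[X²] = Var + (mean)², giving A: 146.4; B: 82.56; C: 33.824.
Overall E[X²] = 0.28·146.4 + 0.25·82.56 + 0.47·33.824 = 77.5293.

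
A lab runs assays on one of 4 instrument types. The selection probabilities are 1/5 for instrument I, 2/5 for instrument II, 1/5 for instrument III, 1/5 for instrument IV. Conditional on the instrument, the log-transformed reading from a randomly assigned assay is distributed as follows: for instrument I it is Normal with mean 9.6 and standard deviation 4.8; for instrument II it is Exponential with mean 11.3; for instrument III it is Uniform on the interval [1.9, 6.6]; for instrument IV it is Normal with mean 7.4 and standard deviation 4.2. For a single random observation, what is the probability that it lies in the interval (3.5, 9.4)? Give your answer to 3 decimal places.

Conditional on each instrument, P(3.5 < X < 9.4): I: 0.381488; II: 0.298402; III: 0.659574; IV: 0.506475.
By total probability, P(3.5 < X < 9.4) = 0.2·0.381488 + 0.4·0.298402 + 0.2·0.659574 + 0.2·0.506475 = 0.428868.

0.429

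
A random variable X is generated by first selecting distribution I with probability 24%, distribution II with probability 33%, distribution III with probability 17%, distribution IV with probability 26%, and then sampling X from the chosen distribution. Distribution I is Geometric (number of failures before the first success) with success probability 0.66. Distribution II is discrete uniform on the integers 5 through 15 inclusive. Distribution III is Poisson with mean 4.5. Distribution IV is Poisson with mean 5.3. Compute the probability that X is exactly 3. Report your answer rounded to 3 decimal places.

0.067

Conditional on each component, P(X = 3): I: 0.0259406; II: 0; III: 0.168718; IV: 0.123856.
By total probability, P(X = 3) = 0.24·0.0259406 + 0.33·0 + 0.17·0.168718 + 0.26·0.123856 = 0.0671102.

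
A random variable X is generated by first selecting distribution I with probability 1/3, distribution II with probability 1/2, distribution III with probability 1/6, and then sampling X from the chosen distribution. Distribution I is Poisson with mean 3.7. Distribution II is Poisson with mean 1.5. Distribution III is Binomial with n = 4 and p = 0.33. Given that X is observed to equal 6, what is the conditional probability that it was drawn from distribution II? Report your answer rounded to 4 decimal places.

Likelihoods P(X=6 | ·): I: 0.0881025; II: 0.00352999; III: 0.
Posterior ∝ prior × likelihood. Numerator for II: 0.5·0.00352999 = 0.00176499.
Normalizing constant: 0.333333·0.0881025 + 0.5·0.00352999 + 0.166667·0 = 0.0311325.
P(II | observation) = 0.00176499 / 0.0311325 = 0.056693.

0.0567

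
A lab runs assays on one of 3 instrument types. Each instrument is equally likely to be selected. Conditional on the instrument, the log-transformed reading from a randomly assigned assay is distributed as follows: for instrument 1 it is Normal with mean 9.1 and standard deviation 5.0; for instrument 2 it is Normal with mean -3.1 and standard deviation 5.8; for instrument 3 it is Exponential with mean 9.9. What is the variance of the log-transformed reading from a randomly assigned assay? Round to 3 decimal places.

87.603

Per component, 1: μ=9.1, E[X²]=107.81; 2: μ=-3.1, E[X²]=43.25; 3: μ=9.9, E[X²]=196.02.
E[X] = 0.333333·9.1 + 0.333333·-3.1 + 0.333333·9.9 = 5.3.
E[X²] = 0.333333·107.81 + 0.333333·43.25 + 0.333333·196.02 = 115.693.
Var(X) = E[X²] − (E[X])² = 115.693 − 28.09 = 87.6033.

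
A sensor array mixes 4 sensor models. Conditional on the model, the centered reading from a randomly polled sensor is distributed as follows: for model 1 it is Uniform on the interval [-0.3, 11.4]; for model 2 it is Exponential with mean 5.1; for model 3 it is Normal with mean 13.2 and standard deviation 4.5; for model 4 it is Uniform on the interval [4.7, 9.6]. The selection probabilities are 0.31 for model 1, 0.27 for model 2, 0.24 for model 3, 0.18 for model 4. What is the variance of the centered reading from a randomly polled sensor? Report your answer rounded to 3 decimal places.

26.330

Per component, 1: μ=5.55, E[X²]=42.21; 2: μ=5.1, E[X²]=52.02; 3: μ=13.2, E[X²]=194.49; 4: μ=7.15, E[X²]=53.1233.
E[X] = 0.31·5.55 + 0.27·5.1 + 0.24·13.2 + 0.18·7.15 = 7.5525.
E[X²] = 0.31·42.21 + 0.27·52.02 + 0.24·194.49 + 0.18·53.1233 = 83.3703.
Var(X) = E[X²] − (E[X])² = 83.3703 − 57.0403 = 26.33.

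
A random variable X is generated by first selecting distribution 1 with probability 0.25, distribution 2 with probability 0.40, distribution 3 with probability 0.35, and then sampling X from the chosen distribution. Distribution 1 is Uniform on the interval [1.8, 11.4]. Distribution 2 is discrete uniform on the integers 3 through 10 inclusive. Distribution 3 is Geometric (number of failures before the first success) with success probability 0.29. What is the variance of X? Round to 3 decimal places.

10.782

Per component, 1: μ=6.6, E[X²]=51.24; 2: μ=6.5, E[X²]=47.5; 3: μ=2.44828, E[X²]=14.4364.
E[X] = 0.25·6.6 + 0.4·6.5 + 0.35·2.44828 = 5.1069.
E[X²] = 0.25·51.24 + 0.4·47.5 + 0.35·14.4364 = 36.8627.
Var(X) = E[X²] − (E[X])² = 36.8627 − 26.0804 = 10.7823.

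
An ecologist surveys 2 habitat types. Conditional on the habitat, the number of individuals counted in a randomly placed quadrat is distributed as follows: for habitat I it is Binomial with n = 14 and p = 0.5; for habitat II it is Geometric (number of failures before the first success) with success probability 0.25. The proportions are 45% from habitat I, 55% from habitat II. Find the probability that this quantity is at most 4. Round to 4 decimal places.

0.4599

Conditional on each habitat, P(X ≤ 4): I: 0.0897827; II: 0.762695.
By total probability, P(X ≤ 4) = 0.45·0.0897827 + 0.55·0.762695 = 0.459885.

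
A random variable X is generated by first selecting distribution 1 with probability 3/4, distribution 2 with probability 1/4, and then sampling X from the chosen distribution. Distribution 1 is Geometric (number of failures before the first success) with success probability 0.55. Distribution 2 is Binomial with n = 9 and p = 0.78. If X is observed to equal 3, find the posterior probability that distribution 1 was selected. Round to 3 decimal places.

Likelihoods P(X=3 | ·): 1: 0.0501187; 2: 0.00451959.
Posterior ∝ prior × likelihood. Numerator for 1: 0.75·0.0501187 = 0.0375891.
Normalizing constant: 0.75·0.0501187 + 0.25·0.00451959 = 0.038719.
P(1 | observation) = 0.0375891 / 0.038719 = 0.970818.

0.971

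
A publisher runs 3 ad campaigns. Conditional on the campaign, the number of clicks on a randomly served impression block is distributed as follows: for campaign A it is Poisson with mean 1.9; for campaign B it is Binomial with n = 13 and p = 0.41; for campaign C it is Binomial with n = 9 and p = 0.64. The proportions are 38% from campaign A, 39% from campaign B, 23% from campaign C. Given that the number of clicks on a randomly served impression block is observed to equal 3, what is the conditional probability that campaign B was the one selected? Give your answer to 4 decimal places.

Likelihoods P(X=3 | ·): A: 0.170982; B: 0.100748; C: 0.047933.
Posterior ∝ prior × likelihood. Numerator for B: 0.39·0.100748 = 0.0392918.
Normalizing constant: 0.38·0.170982 + 0.39·0.100748 + 0.23·0.047933 = 0.11529.
P(B | observation) = 0.0392918 / 0.11529 = 0.34081.

0.3408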